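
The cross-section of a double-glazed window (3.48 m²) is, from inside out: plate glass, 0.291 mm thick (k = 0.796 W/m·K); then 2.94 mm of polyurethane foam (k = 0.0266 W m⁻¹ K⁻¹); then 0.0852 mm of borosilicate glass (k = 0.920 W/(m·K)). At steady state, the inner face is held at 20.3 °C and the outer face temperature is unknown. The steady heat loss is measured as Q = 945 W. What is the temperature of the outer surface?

T_out = -9.84 °C

Series resistances:
  R_plate glass = L/(kA) = 2.91×10^-4/(0.796·3.48) = 1.051×10^-4 K/W
  R_polyurethane foam = L/(kA) = 0.00294/(0.0266·3.48) = 0.03176 K/W
  R_borosilicate glass = L/(kA) = 8.52×10^-5/(0.920·3.48) = 2.661×10^-5 K/W
ΣR = 0.03189 K/W
ΔT = Q·ΣR = 945 × 0.03189 = 30.14 K
Heat flows outward, so T_out = T_in − ΔT = 20.3 − 30.14 = -9.84 °C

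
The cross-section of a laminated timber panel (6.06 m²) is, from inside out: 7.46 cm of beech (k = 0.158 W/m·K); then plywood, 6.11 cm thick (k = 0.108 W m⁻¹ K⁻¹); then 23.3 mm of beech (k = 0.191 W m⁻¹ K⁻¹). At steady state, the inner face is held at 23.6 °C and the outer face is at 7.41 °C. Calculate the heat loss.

Q = 84.6 W

Treat each layer as a resistance in series:
  R_beech = L/(kA) = 0.0746/(0.158·6.06) = 0.07791 K/W
  R_plywood = L/(kA) = 0.0611/(0.108·6.06) = 0.09336 K/W
  R_beech = L/(kA) = 0.0233/(0.191·6.06) = 0.02013 K/W
ΣR = 0.07791 + 0.09336 + 0.02013 = 0.1914 K/W
Q = ΔT/ΣR = (23.6 °C − 7.41 °C)/0.1914 = 84.6 W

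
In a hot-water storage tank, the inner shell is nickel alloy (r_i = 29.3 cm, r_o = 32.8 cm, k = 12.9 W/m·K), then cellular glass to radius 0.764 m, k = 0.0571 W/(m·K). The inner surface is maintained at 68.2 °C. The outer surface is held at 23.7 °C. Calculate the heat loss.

Series thermal resistances, inner to outer:
  R_nickel alloy = (1/0.293 − 1/0.328)/(4πk) = 0.3642/(4π·12.9) = 0.002247 K/W
  R_cellular glass = (1/0.328 − 1/0.764)/(4πk) = 1.740/(4π·0.0571) = 2.425 K/W
ΣR = 0.002247 + 2.425 = 2.427 K/W
Q = ΔT/ΣR = (68.2 °C − 23.7 °C)/2.427 = 18.3 W

Q = 18.3 W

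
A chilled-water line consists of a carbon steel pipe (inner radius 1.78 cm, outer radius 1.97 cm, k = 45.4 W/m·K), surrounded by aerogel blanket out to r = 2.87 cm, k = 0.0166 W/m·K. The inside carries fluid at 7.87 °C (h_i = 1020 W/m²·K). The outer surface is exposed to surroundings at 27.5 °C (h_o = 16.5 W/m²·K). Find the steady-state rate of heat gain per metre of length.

Q' = 4.97 W/m

Series thermal resistances, inner to outer:
  R'_conv,in = 1/(2πr h) = 1/(2π·0.0178·1020) = 0.008766 m·K/W
  R'_carbon steel = ln(0.0197/0.0178)/(2πk) = 0.1014/(2π·45.4) = 3.555×10^-4 m·K/W
  R'_aerogel blanket = ln(0.0287/0.0197)/(2πk) = 0.3763/(2π·0.0166) = 3.608 m·K/W
  R'_conv,out = 1/(2πr h) = 1/(2π·0.0287·16.5) = 0.3361 m·K/W
ΣR = 0.008766 + 3.555×10^-4 + 3.608 + 0.3361 = 3.953 m·K/W
Q' = ΔT/ΣR = (7.87 °C − 27.5 °C)/3.953 = -4.97 W/m
(Negative Q' ⇒ heat flows inward; heat gain = 4.97 W/m.)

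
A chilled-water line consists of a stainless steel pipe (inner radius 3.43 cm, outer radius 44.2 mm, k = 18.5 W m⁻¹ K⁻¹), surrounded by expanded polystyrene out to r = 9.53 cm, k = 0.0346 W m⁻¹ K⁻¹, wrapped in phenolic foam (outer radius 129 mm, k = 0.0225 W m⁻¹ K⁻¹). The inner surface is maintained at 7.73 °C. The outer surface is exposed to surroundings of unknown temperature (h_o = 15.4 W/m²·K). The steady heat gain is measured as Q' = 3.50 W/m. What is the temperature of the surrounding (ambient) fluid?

Sum the resistances:
  R'_stainless steel = ln(0.0442/0.0343)/(2πk) = 0.2536/(2π·18.5) = 0.002182 m·K/W
  R'_expanded polystyrene = ln(0.0953/0.0442)/(2πk) = 0.7683/(2π·0.0346) = 3.534 m·K/W
  R'_phenolic foam = ln(0.129/0.0953)/(2πk) = 0.3028/(2π·0.0225) = 2.142 m·K/W
  R'_conv,out = 1/(2πr h) = 1/(2π·0.129·15.4) = 0.08011 m·K/W
ΣR = 5.758 m·K/W
ΔT = Q'·ΣR = 3.50 × 5.758 = 20.15 K
Heat flows inward, so T_out = T_in + ΔT = 7.73 + 20.15 = 27.9 °C

T_out = 27.9 °C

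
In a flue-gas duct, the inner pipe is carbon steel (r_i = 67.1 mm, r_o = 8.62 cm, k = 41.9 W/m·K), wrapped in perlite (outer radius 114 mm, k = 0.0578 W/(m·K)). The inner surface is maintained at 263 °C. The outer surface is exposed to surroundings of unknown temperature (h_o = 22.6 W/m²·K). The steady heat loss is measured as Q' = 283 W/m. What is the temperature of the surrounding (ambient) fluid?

T_out = 27.4 °C

Sum the resistances:
  R'_carbon steel = ln(0.0862/0.0671)/(2πk) = 0.2505/(2π·41.9) = 9.515×10^-4 m·K/W
  R'_perlite = ln(0.114/0.0862)/(2πk) = 0.2795/(2π·0.0578) = 0.7697 m·K/W
  R'_conv,out = 1/(2πr h) = 1/(2π·0.114·22.6) = 0.06177 m·K/W
ΣR = 0.8324 m·K/W
ΔT = Q'·ΣR = 283 × 0.8324 = 235.6 K
Heat flows outward, so T_out = T_in − ΔT = 263 − 235.6 = 27.4 °C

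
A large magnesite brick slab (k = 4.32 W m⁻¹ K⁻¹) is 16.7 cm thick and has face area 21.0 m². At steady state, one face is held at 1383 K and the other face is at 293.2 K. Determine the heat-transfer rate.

Q = kA·ΔT/L = 4.32 × 21.0 × |1383 K − 293.2 K| / 0.167 = 5.92×10^5 W

Q = 592 kW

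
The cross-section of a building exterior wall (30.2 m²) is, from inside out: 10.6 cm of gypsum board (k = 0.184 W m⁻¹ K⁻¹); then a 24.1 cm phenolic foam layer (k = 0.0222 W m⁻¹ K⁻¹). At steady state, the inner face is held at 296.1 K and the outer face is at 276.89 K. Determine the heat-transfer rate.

Q = 50.7 W

Treat each layer as a resistance in series:
  R_gypsum board = L/(kA) = 0.106/(0.184·30.2) = 0.01908 K/W
  R_phenolic foam = L/(kA) = 0.241/(0.0222·30.2) = 0.3595 K/W
ΣR = 0.01908 + 0.3595 = 0.3786 K/W
Q = ΔT/ΣR = (296.1 K − 276.89 K)/0.3786 = 50.7 W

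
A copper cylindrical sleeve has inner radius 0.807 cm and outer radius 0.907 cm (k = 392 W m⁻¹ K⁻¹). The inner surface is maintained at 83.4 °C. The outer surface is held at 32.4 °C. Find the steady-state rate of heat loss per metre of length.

Q' = 1.08×10^6 W/m

Q' = 2πk·ΔT/ln(r₂/r₁) = 2π × 392 × 51 / ln(0.00907/0.00807) = 1.08×10^6 W/m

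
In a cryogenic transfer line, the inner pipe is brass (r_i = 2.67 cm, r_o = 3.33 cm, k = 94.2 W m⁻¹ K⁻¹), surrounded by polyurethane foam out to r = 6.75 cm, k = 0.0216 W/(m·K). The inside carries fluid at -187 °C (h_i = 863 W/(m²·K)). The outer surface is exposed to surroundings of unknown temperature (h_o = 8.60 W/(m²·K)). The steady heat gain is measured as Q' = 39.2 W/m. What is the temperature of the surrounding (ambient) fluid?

T_out = 28.1 °C

Series resistances:
  R'_conv,in = 1/(2πr h) = 1/(2π·0.0267·863) = 0.006907 m·K/W
  R'_brass = ln(0.0333/0.0267)/(2πk) = 0.2209/(2π·94.2) = 3.732×10^-4 m·K/W
  R'_polyurethane foam = ln(0.0675/0.0333)/(2πk) = 0.7066/(2π·0.0216) = 5.206 m·K/W
  R'_conv,out = 1/(2πr h) = 1/(2π·0.0675·8.60) = 0.2742 m·K/W
ΣR = 5.488 m·K/W
ΔT = Q'·ΣR = 39.2 × 5.488 = 215.1 K
Heat flows inward, so T_out = T_in + ΔT = -187 + 215.1 = 28.1 °C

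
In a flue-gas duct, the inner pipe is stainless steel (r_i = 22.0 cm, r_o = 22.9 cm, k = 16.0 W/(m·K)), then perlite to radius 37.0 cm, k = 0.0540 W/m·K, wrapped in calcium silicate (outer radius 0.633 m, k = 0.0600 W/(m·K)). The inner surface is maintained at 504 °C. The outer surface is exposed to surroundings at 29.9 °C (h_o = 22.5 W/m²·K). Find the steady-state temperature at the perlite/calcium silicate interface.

Treat each layer as a resistance in series:
  R'_stainless steel = ln(0.229/0.220)/(2πk) = 0.04009/(2π·16.0) = 3.988×10^-4 m·K/W
  R'_perlite = ln(0.370/0.229)/(2πk) = 0.4798/(2π·0.0540) = 1.414 m·K/W
  R'_calcium silicate = ln(0.633/0.370)/(2πk) = 0.5370/(2π·0.0600) = 1.424 m·K/W
  R'_conv,out = 1/(2πr h) = 1/(2π·0.633·22.5) = 0.01117 m·K/W
ΣR = 3.988×10^-4 + 1.414 + 1.424 + 0.01117 = 2.850 m·K/W
Q' = ΔT/ΣR = (504 °C − 29.9 °C)/2.850 = 166.4 W/m
From the inner boundary to the perlite/calcium silicate interface, ΣR_partial = 1.414 m·K/W.
T_interface = T_in − Q'·ΣR_partial = 504 °C − (166.4)(1.414) = 269 °C

T = 269 °C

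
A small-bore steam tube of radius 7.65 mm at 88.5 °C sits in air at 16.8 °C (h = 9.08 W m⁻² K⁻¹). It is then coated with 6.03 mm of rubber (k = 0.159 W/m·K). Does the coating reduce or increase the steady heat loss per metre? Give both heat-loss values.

increases: 31.3 → 38.5 W/m

Critical radius for a cylinder: r_cr = k/h = 0.0175 m = 1.75 cm.
Outer radius after coating: r₂ = 0.00765 + 0.00603 = 0.01368 m.
Since r₁ < r_cr and r₂ ≤ r_cr, the coating moves toward the maximum at r_cr — heat loss rises.
Bare: R = 1/(2πr₁h) = 2.291 m·K/W; Q = 71.7/2.291 = 31.3 W/m.
Coated: R = R_cond + R_conv = 1.863 m·K/W; Q = 71.7/1.863 = 38.5 W/m.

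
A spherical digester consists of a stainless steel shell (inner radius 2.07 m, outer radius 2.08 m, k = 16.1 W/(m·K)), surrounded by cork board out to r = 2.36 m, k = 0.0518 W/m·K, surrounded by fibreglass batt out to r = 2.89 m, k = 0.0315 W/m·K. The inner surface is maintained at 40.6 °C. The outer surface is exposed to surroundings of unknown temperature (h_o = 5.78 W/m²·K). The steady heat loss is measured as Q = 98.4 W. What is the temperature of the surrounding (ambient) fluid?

Series resistances:
  R_stainless steel = (1/2.07 − 1/2.08)/(4πk) = 0.002323/(4π·16.1) = 1.148×10^-5 K/W
  R_cork board = (1/2.08 − 1/2.36)/(4πk) = 0.05704/(4π·0.0518) = 0.08763 K/W
  R_fibreglass batt = (1/2.36 − 1/2.89)/(4πk) = 0.07771/(4π·0.0315) = 0.1963 K/W
  R_conv,out = 1/(4πr²h) = 1/(4π·2.89²·5.78) = 0.001648 K/W
ΣR = 0.2856 K/W
ΔT = Q·ΣR = 98.4 × 0.2856 = 28.10 K
Heat flows outward, so T_out = T_in − ΔT = 40.6 − 28.10 = 12.5 °C

T_out = 12.5 °C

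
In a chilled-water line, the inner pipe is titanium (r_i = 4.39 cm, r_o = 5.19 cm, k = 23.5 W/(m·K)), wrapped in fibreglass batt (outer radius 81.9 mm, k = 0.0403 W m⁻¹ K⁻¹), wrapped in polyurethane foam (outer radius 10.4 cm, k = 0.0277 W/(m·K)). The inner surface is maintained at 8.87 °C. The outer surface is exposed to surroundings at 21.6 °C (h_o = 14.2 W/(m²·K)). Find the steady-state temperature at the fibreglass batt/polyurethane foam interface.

Series thermal resistances, inner to outer:
  R'_titanium = ln(0.0519/0.0439)/(2πk) = 0.1674/(2π·23.5) = 0.001134 m·K/W
  R'_fibreglass batt = ln(0.0819/0.0519)/(2πk) = 0.4562/(2π·0.0403) = 1.802 m·K/W
  R'_polyurethane foam = ln(0.104/0.0819)/(2πk) = 0.2389/(2π·0.0277) = 1.373 m·K/W
  R'_conv,out = 1/(2πr h) = 1/(2π·0.104·14.2) = 0.1078 m·K/W
ΣR = 0.001134 + 1.802 + 1.373 + 0.1078 = 3.284 m·K/W
Q' = ΔT/ΣR = (8.87 °C − 21.6 °C)/3.284 = -3.876 W/m
From the inner boundary to the fibreglass batt/polyurethane foam interface, ΣR_partial = 1.803 m·K/W.
T_interface = T_in − Q'·ΣR_partial = 8.87 °C − (-3.876)(1.803) = 15.9 °C

T = 15.9 °C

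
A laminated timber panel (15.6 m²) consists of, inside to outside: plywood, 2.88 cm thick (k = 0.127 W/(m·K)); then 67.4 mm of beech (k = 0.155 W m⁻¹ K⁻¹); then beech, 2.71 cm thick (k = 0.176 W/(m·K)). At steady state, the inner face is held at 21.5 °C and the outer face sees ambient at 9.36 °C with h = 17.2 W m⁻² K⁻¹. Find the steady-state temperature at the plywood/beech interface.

Treat each layer as a resistance in series:
  R_plywood = L/(kA) = 0.0288/(0.127·15.6) = 0.01454 K/W
  R_beech = L/(kA) = 0.0674/(0.155·15.6) = 0.02787 K/W
  R_beech = L/(kA) = 0.0271/(0.176·15.6) = 0.009870 K/W
  R_conv,out = 1/(hA) = 1/(17.2·15.6) = 0.003727 K/W
ΣR = 0.01454 + 0.02787 + 0.009870 + 0.003727 = 0.05601 K/W
Q = ΔT/ΣR = (21.5 °C − 9.36 °C)/0.05601 = 216.7 W
From the inner boundary to the plywood/beech interface, ΣR_partial = 0.01454 K/W.
T_interface = T_in − Q·ΣR_partial = 21.5 °C − (216.7)(0.01454) = 18.3 °C

T = 18.3 °C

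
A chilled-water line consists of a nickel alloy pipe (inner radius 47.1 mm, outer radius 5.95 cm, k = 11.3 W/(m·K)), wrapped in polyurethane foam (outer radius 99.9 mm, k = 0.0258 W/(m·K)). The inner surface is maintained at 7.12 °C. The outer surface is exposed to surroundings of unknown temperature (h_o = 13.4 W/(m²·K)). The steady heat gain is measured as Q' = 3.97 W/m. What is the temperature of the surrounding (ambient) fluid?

Sum the resistances:
  R'_nickel alloy = ln(0.0595/0.0471)/(2πk) = 0.2337/(2π·11.3) = 0.003292 m·K/W
  R'_polyurethane foam = ln(0.0999/0.0595)/(2πk) = 0.5182/(2π·0.0258) = 3.197 m·K/W
  R'_conv,out = 1/(2πr h) = 1/(2π·0.0999·13.4) = 0.1189 m·K/W
ΣR = 3.319 m·K/W
ΔT = Q'·ΣR = 3.97 × 3.319 = 13.18 K
Heat flows inward, so T_out = T_in + ΔT = 7.12 + 13.18 = 20.3 °C

T_out = 20.3 °C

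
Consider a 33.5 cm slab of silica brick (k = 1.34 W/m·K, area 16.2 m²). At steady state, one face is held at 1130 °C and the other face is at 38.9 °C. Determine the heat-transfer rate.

Q = kA·ΔT/L = 1.34 × 16.2 × |1130 °C − 38.9 °C| / 0.335 = 70700 W

Q = 70700 W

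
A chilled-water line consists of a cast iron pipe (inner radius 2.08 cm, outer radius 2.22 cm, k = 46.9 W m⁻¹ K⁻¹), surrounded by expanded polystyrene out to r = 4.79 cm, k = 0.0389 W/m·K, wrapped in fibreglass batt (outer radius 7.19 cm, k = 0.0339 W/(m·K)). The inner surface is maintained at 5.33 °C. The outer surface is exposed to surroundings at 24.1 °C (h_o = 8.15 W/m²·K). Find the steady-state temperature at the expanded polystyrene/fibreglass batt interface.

T = 16.4 °C

Resistance network (inner→outer):
  R'_cast iron = ln(0.0222/0.0208)/(2πk) = 0.06514/(2π·46.9) = 2.210×10^-4 m·K/W
  R'_expanded polystyrene = ln(0.0479/0.0222)/(2πk) = 0.7690/(2π·0.0389) = 3.146 m·K/W
  R'_fibreglass batt = ln(0.0719/0.0479)/(2πk) = 0.4062/(2π·0.0339) = 1.907 m·K/W
  R'_conv,out = 1/(2πr h) = 1/(2π·0.0719·8.15) = 0.2716 m·K/W
ΣR = 2.210×10^-4 + 3.146 + 1.907 + 0.2716 = 5.325 m·K/W
Q' = ΔT/ΣR = (5.33 °C − 24.1 °C)/5.325 = -3.525 W/m
From the inner boundary to the expanded polystyrene/fibreglass batt interface, ΣR_partial = 3.146 m·K/W.
T_interface = T_in − Q'·ΣR_partial = 5.33 °C − (-3.525)(3.146) = 16.4 °C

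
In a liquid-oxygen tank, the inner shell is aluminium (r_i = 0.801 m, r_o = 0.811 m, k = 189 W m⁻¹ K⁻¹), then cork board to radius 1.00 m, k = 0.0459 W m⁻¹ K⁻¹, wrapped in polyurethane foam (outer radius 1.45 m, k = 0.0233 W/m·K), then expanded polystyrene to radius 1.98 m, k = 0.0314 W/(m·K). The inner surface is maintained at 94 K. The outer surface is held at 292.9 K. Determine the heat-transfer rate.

Q = 103 W

Resistance network (inner→outer):
  R_aluminium = (1/0.801 − 1/0.811)/(4πk) = 0.01539/(4π·189) = 6.481×10^-6 K/W
  R_cork board = (1/0.811 − 1/1.00)/(4πk) = 0.2330/(4π·0.0459) = 0.4040 K/W
  R_polyurethane foam = (1/1.00 − 1/1.45)/(4πk) = 0.3103/(4π·0.0233) = 1.060 K/W
  R_expanded polystyrene = (1/1.45 − 1/1.98)/(4πk) = 0.1846/(4π·0.0314) = 0.4678 K/W
ΣR = 6.481×10^-6 + 0.4040 + 1.060 + 0.4678 = 1.932 K/W
Q = ΔT/ΣR = (94 K − 292.9 K)/1.932 = -103 W
(Negative Q ⇒ heat flows inward; heat gain = 103 W.)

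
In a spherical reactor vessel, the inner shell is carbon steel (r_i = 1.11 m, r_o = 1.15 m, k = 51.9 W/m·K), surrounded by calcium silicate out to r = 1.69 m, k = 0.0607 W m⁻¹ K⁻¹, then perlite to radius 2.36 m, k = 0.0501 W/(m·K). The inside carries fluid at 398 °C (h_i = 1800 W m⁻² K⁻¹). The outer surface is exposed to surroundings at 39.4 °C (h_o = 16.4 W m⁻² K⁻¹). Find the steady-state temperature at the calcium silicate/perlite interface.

T = 191 °C

Treat each layer as a resistance in series:
  R_conv,in = 1/(4πr²h) = 1/(4π·1.11²·1800) = 3.588×10^-5 K/W
  R_carbon steel = (1/1.11 − 1/1.15)/(4πk) = 0.03134/(4π·51.9) = 4.805×10^-5 K/W
  R_calcium silicate = (1/1.15 − 1/1.69)/(4πk) = 0.2778/(4π·0.0607) = 0.3643 K/W
  R_perlite = (1/1.69 − 1/2.36)/(4πk) = 0.1680/(4π·0.0501) = 0.2668 K/W
  R_conv,out = 1/(4πr²h) = 1/(4π·2.36²·16.4) = 8.712×10^-4 K/W
ΣR = 3.588×10^-5 + 4.805×10^-5 + 0.3643 + 0.2668 + 8.712×10^-4 = 0.6321 K/W
Q = ΔT/ΣR = (398 °C − 39.4 °C)/0.6321 = 567.3 W
From the inner boundary to the calcium silicate/perlite interface, ΣR_partial = 0.3644 K/W.
T_interface = T_in − Q·ΣR_partial = 398 °C − (567.3)(0.3644) = 191 °C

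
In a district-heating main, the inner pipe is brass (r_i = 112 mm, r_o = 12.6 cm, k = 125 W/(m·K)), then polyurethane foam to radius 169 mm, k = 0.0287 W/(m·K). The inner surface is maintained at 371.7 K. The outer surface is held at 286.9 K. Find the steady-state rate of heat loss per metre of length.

Treat each layer as a resistance in series:
  R'_brass = ln(0.126/0.112)/(2πk) = 0.1178/(2π·125) = 1.500×10^-4 m·K/W
  R'_polyurethane foam = ln(0.169/0.126)/(2πk) = 0.2936/(2π·0.0287) = 1.628 m·K/W
ΣR = 1.500×10^-4 + 1.628 = 1.628 m·K/W
Q' = ΔT/ΣR = (371.7 K − 286.9 K)/1.628 = 52.1 W/m

Q' = 52.1 W/m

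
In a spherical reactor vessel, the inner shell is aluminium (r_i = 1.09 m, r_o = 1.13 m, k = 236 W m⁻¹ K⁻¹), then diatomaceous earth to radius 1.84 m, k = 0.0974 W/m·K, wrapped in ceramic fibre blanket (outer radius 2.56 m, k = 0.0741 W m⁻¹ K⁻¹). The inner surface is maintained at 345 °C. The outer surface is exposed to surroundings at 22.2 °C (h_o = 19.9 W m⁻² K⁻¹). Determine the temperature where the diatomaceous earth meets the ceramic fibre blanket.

Treat each layer as a resistance in series:
  R_aluminium = (1/1.09 − 1/1.13)/(4πk) = 0.03248/(4π·236) = 1.095×10^-5 K/W
  R_diatomaceous earth = (1/1.13 − 1/1.84)/(4πk) = 0.3415/(4π·0.0974) = 0.2790 K/W
  R_ceramic fibre blanket = (1/1.84 − 1/2.56)/(4πk) = 0.1529/(4π·0.0741) = 0.1642 K/W
  R_conv,out = 1/(4πr²h) = 1/(4π·2.56²·19.9) = 6.102×10^-4 K/W
ΣR = 1.095×10^-5 + 0.2790 + 0.1642 + 6.102×10^-4 = 0.4438 K/W
Q = ΔT/ΣR = (345 °C − 22.2 °C)/0.4438 = 727.4 W
From the inner boundary to the diatomaceous earth/ceramic fibre blanket interface, ΣR_partial = 0.2790 K/W.
T_interface = T_in − Q·ΣR_partial = 345 °C − (727.4)(0.2790) = 142 °C

T = 142 °C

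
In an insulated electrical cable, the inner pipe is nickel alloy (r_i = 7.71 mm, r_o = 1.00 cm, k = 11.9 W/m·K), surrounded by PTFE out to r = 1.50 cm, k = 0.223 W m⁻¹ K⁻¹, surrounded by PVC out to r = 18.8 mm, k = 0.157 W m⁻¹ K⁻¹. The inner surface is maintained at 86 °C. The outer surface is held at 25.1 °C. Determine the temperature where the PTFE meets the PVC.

T = 51.8 °C

Treat each layer as a resistance in series:
  R'_nickel alloy = ln(0.0100/0.00771)/(2πk) = 0.2601/(2π·11.9) = 0.003478 m·K/W
  R'_PTFE = ln(0.0150/0.0100)/(2πk) = 0.4055/(2π·0.223) = 0.2894 m·K/W
  R'_PVC = ln(0.0188/0.0150)/(2πk) = 0.2258/(2π·0.157) = 0.2289 m·K/W
ΣR = 0.003478 + 0.2894 + 0.2289 = 0.5218 m·K/W
Q' = ΔT/ΣR = (86 °C − 25.1 °C)/0.5218 = 116.7 W/m
From the inner boundary to the PTFE/PVC interface, ΣR_partial = 0.2929 m·K/W.
T_interface = T_in − Q'·ΣR_partial = 86 °C − (116.7)(0.2929) = 51.8 °C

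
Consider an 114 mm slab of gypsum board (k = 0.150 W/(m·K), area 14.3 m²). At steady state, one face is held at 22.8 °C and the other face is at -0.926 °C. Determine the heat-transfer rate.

Q = 446 W

Q = kA·ΔT/L = 0.150 × 14.3 × |22.8 °C − -0.926 °C| / 0.114 = 446 W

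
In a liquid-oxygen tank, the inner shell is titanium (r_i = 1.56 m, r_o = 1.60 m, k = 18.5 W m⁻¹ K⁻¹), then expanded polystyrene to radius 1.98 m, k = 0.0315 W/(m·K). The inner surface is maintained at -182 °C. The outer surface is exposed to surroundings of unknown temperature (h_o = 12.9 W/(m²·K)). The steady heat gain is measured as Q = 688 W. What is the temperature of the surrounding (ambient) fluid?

Series resistances:
  R_titanium = (1/1.56 − 1/1.60)/(4πk) = 0.01603/(4π·18.5) = 6.893×10^-5 K/W
  R_expanded polystyrene = (1/1.60 − 1/1.98)/(4πk) = 0.1199/(4π·0.0315) = 0.3030 K/W
  R_conv,out = 1/(4πr²h) = 1/(4π·1.98²·12.9) = 0.001574 K/W
ΣR = 0.3047 K/W
ΔT = Q·ΣR = 688 × 0.3047 = 209.6 K
Heat flows inward, so T_out = T_in + ΔT = -182 + 209.6 = 27.6 °C

T_out = 27.6 °C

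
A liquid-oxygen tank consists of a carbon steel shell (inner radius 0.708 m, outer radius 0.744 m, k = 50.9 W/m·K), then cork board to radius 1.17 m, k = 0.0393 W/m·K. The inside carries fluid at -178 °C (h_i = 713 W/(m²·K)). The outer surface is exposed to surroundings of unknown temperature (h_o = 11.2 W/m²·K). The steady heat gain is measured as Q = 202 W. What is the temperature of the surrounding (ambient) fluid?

Series resistances:
  R_conv,in = 1/(4πr²h) = 1/(4π·0.708²·713) = 2.227×10^-4 K/W
  R_carbon steel = (1/0.708 − 1/0.744)/(4πk) = 0.06834/(4π·50.9) = 1.068×10^-4 K/W
  R_cork board = (1/0.744 − 1/1.17)/(4πk) = 0.4894/(4π·0.0393) = 0.9909 K/W
  R_conv,out = 1/(4πr²h) = 1/(4π·1.17²·11.2) = 0.005190 K/W
ΣR = 0.9965 K/W
ΔT = Q·ΣR = 202 × 0.9965 = 201.3 K
Heat flows inward, so T_out = T_in + ΔT = -178 + 201.3 = 23.3 °C

T_out = 23.3 °C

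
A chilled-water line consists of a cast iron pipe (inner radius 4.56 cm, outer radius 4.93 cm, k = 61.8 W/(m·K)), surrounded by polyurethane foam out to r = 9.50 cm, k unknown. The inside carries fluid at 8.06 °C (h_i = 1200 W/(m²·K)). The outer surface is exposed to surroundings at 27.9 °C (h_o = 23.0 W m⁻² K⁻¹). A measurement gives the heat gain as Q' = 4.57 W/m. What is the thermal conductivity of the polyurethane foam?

ΣR = ΔT/Q' = |8.06 − 27.9|/4.57 = 4.341 m·K/W
Known resistances:
  R'_conv,in = 1/(2πr h) = 1/(2π·0.0456·1200) = 0.002909 m·K/W
  R'_cast iron = ln(0.0493/0.0456)/(2πk) = 0.07802/(2π·61.8) = 2.009×10^-4 m·K/W
  R'_conv,out = 1/(2πr h) = 1/(2π·0.0950·23.0) = 0.07284 m·K/W
R_polyurethane foam = ΣR − ΣR_known = 4.341 − 0.07595 = 4.265 m·K/W
ln(r₂/r₁)/(2πk) = 4.265 ⇒ k = 0.6560/(2π·4.265) = 0.0245 W/m·K

k = 0.0245 W/m·K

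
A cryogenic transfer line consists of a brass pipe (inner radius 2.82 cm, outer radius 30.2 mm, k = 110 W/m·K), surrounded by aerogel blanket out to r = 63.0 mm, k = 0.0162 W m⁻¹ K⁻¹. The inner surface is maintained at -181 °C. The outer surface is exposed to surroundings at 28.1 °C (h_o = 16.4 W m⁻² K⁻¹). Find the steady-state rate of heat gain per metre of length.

Q' = 28.3 W/m

Resistance network (inner→outer):
  R'_brass = ln(0.0302/0.0282)/(2πk) = 0.06852/(2π·110) = 9.914×10^-5 m·K/W
  R'_aerogel blanket = ln(0.0630/0.0302)/(2πk) = 0.7353/(2π·0.0162) = 7.224 m·K/W
  R'_conv,out = 1/(2πr h) = 1/(2π·0.0630·16.4) = 0.1540 m·K/W
ΣR = 9.914×10^-5 + 7.224 + 0.1540 = 7.378 m·K/W
Q' = ΔT/ΣR = (-181 °C − 28.1 °C)/7.378 = -28.3 W/m
(Negative Q' ⇒ heat flows inward; heat gain = 28.3 W/m.)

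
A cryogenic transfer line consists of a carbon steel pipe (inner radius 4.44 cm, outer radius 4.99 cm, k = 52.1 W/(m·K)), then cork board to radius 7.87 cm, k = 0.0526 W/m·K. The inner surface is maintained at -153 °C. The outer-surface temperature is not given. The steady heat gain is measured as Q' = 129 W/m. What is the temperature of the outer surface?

T_out = 24.9 °C

Series resistances:
  R'_carbon steel = ln(0.0499/0.0444)/(2πk) = 0.1168/(2π·52.1) = 3.567×10^-4 m·K/W
  R'_cork board = ln(0.0787/0.0499)/(2πk) = 0.4556/(2π·0.0526) = 1.379 m·K/W
ΣR = 1.379 m·K/W
ΔT = Q'·ΣR = 129 × 1.379 = 177.9 K
Heat flows inward, so T_out = T_in + ΔT = -153 + 177.9 = 24.9 °C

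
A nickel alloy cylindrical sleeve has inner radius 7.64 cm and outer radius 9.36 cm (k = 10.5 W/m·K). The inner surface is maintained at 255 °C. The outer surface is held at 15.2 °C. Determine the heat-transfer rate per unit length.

Q' = 2πk·ΔT/ln(r₂/r₁) = 2π × 10.5 × 239.8 / ln(0.0936/0.0764) = 77900 W/m

Q' = 77.9 kW/m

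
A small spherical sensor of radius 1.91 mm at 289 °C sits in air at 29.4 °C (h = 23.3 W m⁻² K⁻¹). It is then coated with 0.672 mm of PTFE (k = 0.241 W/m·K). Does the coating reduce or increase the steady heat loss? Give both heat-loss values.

Critical radius for a sphere: r_cr = 2k/h = 0.0207 m = 2.07 cm.
Outer radius after coating: r₂ = 0.00191 + 6.72×10^-4 = 0.002582 m.
Since r₁ < r_cr and r₂ ≤ r_cr, the coating moves toward the maximum at r_cr — heat loss rises.
Bare: R = 1/(4πr₁²h) = 936.2 K/W; Q = 259.6/936.2 = 0.277 W.
Coated: R = R_cond + R_conv = 557.3 K/W; Q = 259.6/557.3 = 0.466 W.

increases: 0.277 → 0.466 W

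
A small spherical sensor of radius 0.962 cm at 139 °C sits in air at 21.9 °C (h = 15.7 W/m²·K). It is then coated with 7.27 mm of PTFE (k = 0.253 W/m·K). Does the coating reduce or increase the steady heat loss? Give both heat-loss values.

increases: 2.14 → 3.68 W

Critical radius for a sphere: r_cr = 2k/h = 0.0322 m = 3.22 cm.
Outer radius after coating: r₂ = 0.00962 + 0.00727 = 0.01689 m.
Since r₁ < r_cr and r₂ ≤ r_cr, the coating moves toward the maximum at r_cr — heat loss rises.
Bare: R = 1/(4πr₁²h) = 54.77 K/W; Q = 117.1/54.77 = 2.14 W.
Coated: R = R_cond + R_conv = 31.84 K/W; Q = 117.1/31.84 = 3.68 W.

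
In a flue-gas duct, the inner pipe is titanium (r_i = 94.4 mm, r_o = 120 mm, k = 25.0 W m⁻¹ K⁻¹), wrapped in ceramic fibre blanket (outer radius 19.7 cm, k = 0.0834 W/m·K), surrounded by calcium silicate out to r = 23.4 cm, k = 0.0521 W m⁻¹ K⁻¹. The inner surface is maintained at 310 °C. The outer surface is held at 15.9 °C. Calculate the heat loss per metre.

Q' = 200 W/m

Resistance network (inner→outer):
  R'_titanium = ln(0.120/0.0944)/(2πk) = 0.2400/(2π·25.0) = 0.001528 m·K/W
  R'_ceramic fibre blanket = ln(0.197/0.120)/(2πk) = 0.4957/(2π·0.0834) = 0.9460 m·K/W
  R'_calcium silicate = ln(0.234/0.197)/(2πk) = 0.1721/(2π·0.0521) = 0.5258 m·K/W
ΣR = 0.001528 + 0.9460 + 0.5258 = 1.473 m·K/W
Q' = ΔT/ΣR = (310 °C − 15.9 °C)/1.473 = 200 W/m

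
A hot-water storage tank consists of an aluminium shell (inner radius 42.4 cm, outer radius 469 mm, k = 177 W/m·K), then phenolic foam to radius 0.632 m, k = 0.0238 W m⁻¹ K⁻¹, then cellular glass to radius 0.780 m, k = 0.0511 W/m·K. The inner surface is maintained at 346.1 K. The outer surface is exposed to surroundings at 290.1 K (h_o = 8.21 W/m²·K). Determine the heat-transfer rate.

Series thermal resistances, inner to outer:
  R_aluminium = (1/0.424 − 1/0.469)/(4πk) = 0.2263/(4π·177) = 1.017×10^-4 K/W
  R_phenolic foam = (1/0.469 − 1/0.632)/(4πk) = 0.5499/(4π·0.0238) = 1.839 K/W
  R_cellular glass = (1/0.632 − 1/0.780)/(4πk) = 0.3002/(4π·0.0511) = 0.4675 K/W
  R_conv,out = 1/(4πr²h) = 1/(4π·0.780²·8.21) = 0.01593 K/W
ΣR = 1.017×10^-4 + 1.839 + 0.4675 + 0.01593 = 2.323 K/W
Q = ΔT/ΣR = (346.1 K − 290.1 K)/2.323 = 24.1 W

Q = 24.1 W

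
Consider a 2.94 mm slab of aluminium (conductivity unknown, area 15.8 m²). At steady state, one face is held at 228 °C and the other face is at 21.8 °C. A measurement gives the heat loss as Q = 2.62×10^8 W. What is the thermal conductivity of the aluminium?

k = 236 W/m·K

ΣR = ΔT/Q = |228 − 21.8|/2.62×10^8 = 7.870×10^-7 K/W
L/(kA) = 7.870×10^-7 ⇒ k = 0.00294/(7.870×10^-7·15.8) = 236 W/m·K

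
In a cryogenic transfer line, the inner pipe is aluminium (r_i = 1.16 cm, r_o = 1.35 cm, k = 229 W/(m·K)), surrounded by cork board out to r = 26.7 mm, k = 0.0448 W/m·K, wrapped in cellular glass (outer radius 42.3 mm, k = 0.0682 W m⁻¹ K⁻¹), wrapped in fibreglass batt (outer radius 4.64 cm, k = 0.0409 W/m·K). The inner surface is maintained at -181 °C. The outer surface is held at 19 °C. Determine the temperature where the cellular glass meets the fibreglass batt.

T = 0.3 °C

Treat each layer as a resistance in series:
  R'_aluminium = ln(0.0135/0.0116)/(2πk) = 0.1517/(2π·229) = 1.054×10^-4 m·K/W
  R'_cork board = ln(0.0267/0.0135)/(2πk) = 0.6820/(2π·0.0448) = 2.423 m·K/W
  R'_cellular glass = ln(0.0423/0.0267)/(2πk) = 0.4601/(2π·0.0682) = 1.074 m·K/W
  R'_fibreglass batt = ln(0.0464/0.0423)/(2πk) = 0.09251/(2π·0.0409) = 0.3600 m·K/W
ΣR = 1.054×10^-4 + 2.423 + 1.074 + 0.3600 = 3.857 m·K/W
Q' = ΔT/ΣR = (-181 °C − 19 °C)/3.857 = -51.85 W/m
From the inner boundary to the cellular glass/fibreglass batt interface, ΣR_partial = 3.497 m·K/W.
T_interface = T_in − Q'·ΣR_partial = -181 °C − (-51.85)(3.497) = 0.3 °C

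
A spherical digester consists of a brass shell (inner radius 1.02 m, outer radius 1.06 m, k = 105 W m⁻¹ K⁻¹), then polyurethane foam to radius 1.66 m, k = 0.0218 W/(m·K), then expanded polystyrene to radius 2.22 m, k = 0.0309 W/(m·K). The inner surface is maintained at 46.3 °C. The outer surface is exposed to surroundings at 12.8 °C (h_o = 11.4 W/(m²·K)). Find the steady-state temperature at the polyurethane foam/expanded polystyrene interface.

Resistance network (inner→outer):
  R_brass = (1/1.02 − 1/1.06)/(4πk) = 0.03700/(4π·105) = 2.804×10^-5 K/W
  R_polyurethane foam = (1/1.06 − 1/1.66)/(4πk) = 0.3410/(4π·0.0218) = 1.245 K/W
  R_expanded polystyrene = (1/1.66 − 1/2.22)/(4πk) = 0.1520/(4π·0.0309) = 0.3913 K/W
  R_conv,out = 1/(4πr²h) = 1/(4π·2.22²·11.4) = 0.001416 K/W
ΣR = 2.804×10^-5 + 1.245 + 0.3913 + 0.001416 = 1.638 K/W
Q = ΔT/ΣR = (46.3 °C − 12.8 °C)/1.638 = 20.45 W
From the inner boundary to the polyurethane foam/expanded polystyrene interface, ΣR_partial = 1.245 K/W.
T_interface = T_in − Q·ΣR_partial = 46.3 °C − (20.45)(1.245) = 20.8 °C

T = 20.8 °C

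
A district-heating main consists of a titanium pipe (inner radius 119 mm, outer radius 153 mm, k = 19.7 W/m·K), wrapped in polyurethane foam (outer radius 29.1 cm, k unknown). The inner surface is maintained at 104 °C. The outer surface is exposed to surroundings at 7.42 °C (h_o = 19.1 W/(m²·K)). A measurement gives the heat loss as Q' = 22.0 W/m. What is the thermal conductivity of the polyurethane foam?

k = 0.0235 W/m·K

ΣR = ΔT/Q' = |104 − 7.42|/22.0 = 4.390 m·K/W
Known resistances:
  R'_titanium = ln(0.153/0.119)/(2πk) = 0.2513/(2π·19.7) = 0.002030 m·K/W
  R'_conv,out = 1/(2πr h) = 1/(2π·0.291·19.1) = 0.02863 m·K/W
R_polyurethane foam = ΣR − ΣR_known = 4.390 − 0.03066 = 4.359 m·K/W
ln(r₂/r₁)/(2πk) = 4.359 ⇒ k = 0.6429/(2π·4.359) = 0.0235 W/m·K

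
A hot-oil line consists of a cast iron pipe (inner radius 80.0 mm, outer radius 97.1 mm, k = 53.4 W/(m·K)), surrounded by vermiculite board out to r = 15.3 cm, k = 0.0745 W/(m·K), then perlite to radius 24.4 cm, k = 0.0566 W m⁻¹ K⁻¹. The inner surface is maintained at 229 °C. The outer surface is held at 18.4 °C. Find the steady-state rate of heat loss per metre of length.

Q' = 92.2 W/m

Resistance network (inner→outer):
  R'_cast iron = ln(0.0971/0.0800)/(2πk) = 0.1937/(2π·53.4) = 5.774×10^-4 m·K/W
  R'_vermiculite board = ln(0.153/0.0971)/(2πk) = 0.4547/(2π·0.0745) = 0.9714 m·K/W
  R'_perlite = ln(0.244/0.153)/(2πk) = 0.4667/(2π·0.0566) = 1.312 m·K/W
ΣR = 5.774×10^-4 + 0.9714 + 1.312 = 2.284 m·K/W
Q' = ΔT/ΣR = (229 °C − 18.4 °C)/2.284 = 92.2 W/m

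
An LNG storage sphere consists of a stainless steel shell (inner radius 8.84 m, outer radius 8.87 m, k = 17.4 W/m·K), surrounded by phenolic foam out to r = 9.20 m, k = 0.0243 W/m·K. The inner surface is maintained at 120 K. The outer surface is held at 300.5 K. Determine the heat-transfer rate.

Resistance network (inner→outer):
  R_stainless steel = (1/8.84 − 1/8.87)/(4πk) = 3.826×10^-4/(4π·17.4) = 1.750×10^-6 K/W
  R_phenolic foam = (1/8.87 − 1/9.20)/(4πk) = 0.004044/(4π·0.0243) = 0.01324 K/W
ΣR = 1.750×10^-6 + 0.01324 = 0.01324 K/W
Q = ΔT/ΣR = (120 K − 300.5 K)/0.01324 = -13600 W
(Negative Q ⇒ heat flows inward; heat gain = 13600 W.)

Q = 13.6 kW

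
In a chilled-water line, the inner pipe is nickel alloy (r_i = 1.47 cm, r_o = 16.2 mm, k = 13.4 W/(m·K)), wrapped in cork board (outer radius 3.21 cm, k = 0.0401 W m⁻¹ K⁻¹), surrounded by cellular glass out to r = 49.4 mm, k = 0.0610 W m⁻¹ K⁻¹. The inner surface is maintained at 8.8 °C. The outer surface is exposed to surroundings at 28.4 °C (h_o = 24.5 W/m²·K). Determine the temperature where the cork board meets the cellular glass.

T = 22.2 °C

Series thermal resistances, inner to outer:
  R'_nickel alloy = ln(0.0162/0.0147)/(2πk) = 0.09716/(2π·13.4) = 0.001154 m·K/W
  R'_cork board = ln(0.0321/0.0162)/(2πk) = 0.6838/(2π·0.0401) = 2.714 m·K/W
  R'_cellular glass = ln(0.0494/0.0321)/(2πk) = 0.4311/(2π·0.0610) = 1.125 m·K/W
  R'_conv,out = 1/(2πr h) = 1/(2π·0.0494·24.5) = 0.1315 m·K/W
ΣR = 0.001154 + 2.714 + 1.125 + 0.1315 = 3.972 m·K/W
Q' = ΔT/ΣR = (8.8 °C − 28.4 °C)/3.972 = -4.935 W/m
From the inner boundary to the cork board/cellular glass interface, ΣR_partial = 2.715 m·K/W.
T_interface = T_in − Q'·ΣR_partial = 8.8 °C − (-4.935)(2.715) = 22.2 °C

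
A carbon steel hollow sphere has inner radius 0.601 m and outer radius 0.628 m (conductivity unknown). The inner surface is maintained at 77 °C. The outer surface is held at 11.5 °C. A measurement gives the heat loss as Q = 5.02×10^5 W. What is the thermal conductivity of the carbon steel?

ΣR = ΔT/Q = |77 − 11.5|/5.02×10^5 = 1.305×10^-4 K/W
(1/r₁−1/r₂)/(4πk) = 1.305×10^-4 ⇒ k = 0.07154/(4π·1.305×10^-4) = 43.6 W/m·K

k = 43.6 W/m·K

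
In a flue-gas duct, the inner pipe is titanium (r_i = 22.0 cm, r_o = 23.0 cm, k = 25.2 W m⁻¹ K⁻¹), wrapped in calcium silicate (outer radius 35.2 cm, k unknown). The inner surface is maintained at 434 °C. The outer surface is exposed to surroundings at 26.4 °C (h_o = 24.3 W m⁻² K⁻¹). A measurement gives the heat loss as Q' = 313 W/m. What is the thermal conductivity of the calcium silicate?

k = 0.0528 W/m·K

ΣR = ΔT/Q' = |434 − 26.4|/313 = 1.302 m·K/W
Known resistances:
  R'_titanium = ln(0.230/0.220)/(2πk) = 0.04445/(2π·25.2) = 2.807×10^-4 m·K/W
  R'_conv,out = 1/(2πr h) = 1/(2π·0.352·24.3) = 0.01861 m·K/W
R_calcium silicate = ΣR − ΣR_known = 1.302 − 0.01889 = 1.283 m·K/W
ln(r₂/r₁)/(2πk) = 1.283 ⇒ k = 0.4256/(2π·1.283) = 0.0528 W/m·K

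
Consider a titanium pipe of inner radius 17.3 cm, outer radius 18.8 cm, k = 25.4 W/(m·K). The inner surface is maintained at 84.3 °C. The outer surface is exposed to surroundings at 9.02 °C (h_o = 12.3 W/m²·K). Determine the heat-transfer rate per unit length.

Series thermal resistances, inner to outer:
  R'_titanium = ln(0.188/0.173)/(2πk) = 0.08315/(2π·25.4) = 5.210×10^-4 m·K/W
  R'_conv,out = 1/(2πr h) = 1/(2π·0.188·12.3) = 0.06883 m·K/W
ΣR = 5.210×10^-4 + 0.06883 = 0.06935 m·K/W
Q' = ΔT/ΣR = (84.3 °C − 9.02 °C)/0.06935 = 1090 W/m

Q' = 1090 W/m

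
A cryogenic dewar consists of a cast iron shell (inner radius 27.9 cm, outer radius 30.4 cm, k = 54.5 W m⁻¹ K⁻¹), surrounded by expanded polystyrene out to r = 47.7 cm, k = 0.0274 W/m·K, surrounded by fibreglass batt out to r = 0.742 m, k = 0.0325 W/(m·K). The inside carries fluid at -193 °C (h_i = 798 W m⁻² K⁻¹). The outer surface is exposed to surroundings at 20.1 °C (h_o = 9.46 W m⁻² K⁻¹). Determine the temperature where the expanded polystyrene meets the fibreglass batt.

T = -54.0 °C

Treat each layer as a resistance in series:
  R_conv,in = 1/(4πr²h) = 1/(4π·0.279²·798) = 0.001281 K/W
  R_cast iron = (1/0.279 − 1/0.304)/(4πk) = 0.2948/(4π·54.5) = 4.304×10^-4 K/W
  R_expanded polystyrene = (1/0.304 − 1/0.477)/(4πk) = 1.193/(4π·0.0274) = 3.465 K/W
  R_fibreglass batt = (1/0.477 − 1/0.742)/(4πk) = 0.7487/(4π·0.0325) = 1.833 K/W
  R_conv,out = 1/(4πr²h) = 1/(4π·0.742²·9.46) = 0.01528 K/W
ΣR = 0.001281 + 4.304×10^-4 + 3.465 + 1.833 + 0.01528 = 5.315 K/W
Q = ΔT/ΣR = (-193 °C − 20.1 °C)/5.315 = -40.09 W
From the inner boundary to the expanded polystyrene/fibreglass batt interface, ΣR_partial = 3.467 K/W.
T_interface = T_in − Q·ΣR_partial = -193 °C − (-40.09)(3.467) = -54.0 °C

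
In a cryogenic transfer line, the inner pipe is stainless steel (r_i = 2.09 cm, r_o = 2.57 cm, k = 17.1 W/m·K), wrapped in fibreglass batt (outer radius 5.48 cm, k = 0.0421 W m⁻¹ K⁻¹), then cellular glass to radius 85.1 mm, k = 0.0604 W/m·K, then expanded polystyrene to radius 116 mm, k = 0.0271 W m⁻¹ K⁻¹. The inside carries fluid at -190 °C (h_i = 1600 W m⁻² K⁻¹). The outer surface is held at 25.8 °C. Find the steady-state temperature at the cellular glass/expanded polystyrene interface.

Resistance network (inner→outer):
  R'_conv,in = 1/(2πr h) = 1/(2π·0.0209·1600) = 0.004759 m·K/W
  R'_stainless steel = ln(0.0257/0.0209)/(2πk) = 0.2067/(2π·17.1) = 0.001924 m·K/W
  R'_fibreglass batt = ln(0.0548/0.0257)/(2πk) = 0.7572/(2π·0.0421) = 2.863 m·K/W
  R'_cellular glass = ln(0.0851/0.0548)/(2πk) = 0.4401/(2π·0.0604) = 1.160 m·K/W
  R'_expanded polystyrene = ln(0.116/0.0851)/(2πk) = 0.3098/(2π·0.0271) = 1.819 m·K/W
ΣR = 0.004759 + 0.001924 + 2.863 + 1.160 + 1.819 = 5.849 m·K/W
Q' = ΔT/ΣR = (-190 °C − 25.8 °C)/5.849 = -36.90 W/m
From the inner boundary to the cellular glass/expanded polystyrene interface, ΣR_partial = 4.030 m·K/W.
T_interface = T_in − Q'·ΣR_partial = -190 °C − (-36.90)(4.030) = -41.3 °C

T = -41.3 °C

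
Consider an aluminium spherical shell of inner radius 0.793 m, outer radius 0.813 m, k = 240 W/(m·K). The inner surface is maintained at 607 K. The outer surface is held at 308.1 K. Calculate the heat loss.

Q = 2.91×10^7 W

Q = 4πk·ΔT/(1/r₁ − 1/r₂) = 4π × 240 × 298.9 / (1/0.793 − 1/0.813) = 2.91×10^7 W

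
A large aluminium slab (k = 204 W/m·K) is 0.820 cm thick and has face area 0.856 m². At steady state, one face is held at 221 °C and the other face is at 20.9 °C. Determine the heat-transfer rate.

Q = kA·ΔT/L = 204 × 0.856 × |221 °C − 20.9 °C| / 0.00820 = 4.26×10^6 W

Q = 4260 kW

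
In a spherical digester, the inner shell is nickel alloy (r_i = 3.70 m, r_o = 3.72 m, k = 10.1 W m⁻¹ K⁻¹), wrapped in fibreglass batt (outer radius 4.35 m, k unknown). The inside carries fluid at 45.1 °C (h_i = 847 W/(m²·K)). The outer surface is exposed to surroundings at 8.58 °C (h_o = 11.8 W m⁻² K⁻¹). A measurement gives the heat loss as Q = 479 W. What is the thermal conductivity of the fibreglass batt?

k = 0.0408 W/m·K

ΣR = ΔT/Q = |45.1 − 8.58|/479 = 0.07624 K/W
Known resistances:
  R_conv,in = 1/(4πr²h) = 1/(4π·3.70²·847) = 6.863×10^-6 K/W
  R_nickel alloy = (1/3.70 − 1/3.72)/(4πk) = 0.001453/(4π·10.1) = 1.145×10^-5 K/W
  R_conv,out = 1/(4πr²h) = 1/(4π·4.35²·11.8) = 3.564×10^-4 K/W
R_fibreglass batt = ΣR − ΣR_known = 0.07624 − 3.747×10^-4 = 0.07587 K/W
(1/r₁−1/r₂)/(4πk) = 0.07587 ⇒ k = 0.03893/(4π·0.07587) = 0.0408 W/m·K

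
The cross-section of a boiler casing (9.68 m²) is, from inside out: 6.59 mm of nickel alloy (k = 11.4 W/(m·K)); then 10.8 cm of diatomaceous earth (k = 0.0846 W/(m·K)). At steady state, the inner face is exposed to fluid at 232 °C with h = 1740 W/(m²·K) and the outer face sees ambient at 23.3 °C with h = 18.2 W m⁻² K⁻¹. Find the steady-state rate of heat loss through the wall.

Q = 1520 W

Treat each layer as a resistance in series:
  R_conv,in = 1/(hA) = 1/(1740·9.68) = 5.937×10^-5 K/W
  R_nickel alloy = L/(kA) = 0.00659/(11.4·9.68) = 5.972×10^-5 K/W
  R_diatomaceous earth = L/(kA) = 0.108/(0.0846·9.68) = 0.1319 K/W
  R_conv,out = 1/(hA) = 1/(18.2·9.68) = 0.005676 K/W
ΣR = 5.937×10^-5 + 5.972×10^-5 + 0.1319 + 0.005676 = 0.1377 K/W
Q = ΔT/ΣR = (232 °C − 23.3 °C)/0.1377 = 1520 W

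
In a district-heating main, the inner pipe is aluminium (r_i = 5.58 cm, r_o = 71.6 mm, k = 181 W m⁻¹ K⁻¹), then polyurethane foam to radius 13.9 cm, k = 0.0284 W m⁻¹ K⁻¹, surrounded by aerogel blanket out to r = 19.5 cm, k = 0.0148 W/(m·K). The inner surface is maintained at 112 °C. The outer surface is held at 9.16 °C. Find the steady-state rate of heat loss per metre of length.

Resistance network (inner→outer):
  R'_aluminium = ln(0.0716/0.0558)/(2πk) = 0.2493/(2π·181) = 2.192×10^-4 m·K/W
  R'_polyurethane foam = ln(0.139/0.0716)/(2πk) = 0.6634/(2π·0.0284) = 3.718 m·K/W
  R'_aerogel blanket = ln(0.195/0.139)/(2πk) = 0.3385/(2π·0.0148) = 3.640 m·K/W
ΣR = 2.192×10^-4 + 3.718 + 3.640 = 7.358 m·K/W
Q' = ΔT/ΣR = (112 °C − 9.16 °C)/7.358 = 14.0 W/m

Q' = 14.0 W/m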